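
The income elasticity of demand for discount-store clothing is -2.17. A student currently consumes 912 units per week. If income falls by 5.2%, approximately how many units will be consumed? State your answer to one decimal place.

1014.9

%ΔQ ≈ η × %ΔI = -2.17 × (-5.2%) = 11.284%.
New Q ≈ 912 × (1 + 0.11284) = 1014.9.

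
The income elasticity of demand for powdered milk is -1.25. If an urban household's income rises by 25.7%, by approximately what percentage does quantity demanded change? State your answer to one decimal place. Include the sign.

%ΔQ ≈ η × %ΔI = -1.25 × 25.7% = -32.1%.

-32.1%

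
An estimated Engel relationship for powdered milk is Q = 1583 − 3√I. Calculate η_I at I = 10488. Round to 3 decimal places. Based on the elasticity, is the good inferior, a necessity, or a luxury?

-0.120 (inferior good)

At I = 10488: Q = 1275.767.
dQ/dI = -3/(2√I) = -0.0146469 at this income.
η = (dQ/dI)·(I/Q) = -0.0146469 × (10488/1275.767) = -0.120.
Since η < 0, the good is an inferior good.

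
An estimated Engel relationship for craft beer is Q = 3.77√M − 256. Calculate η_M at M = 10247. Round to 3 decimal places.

1.519

At M = 10247: Q = 125.628.
dQ/dM = 3.77/(2√M) = 0.0186214 at this income.
η = (dQ/dM)·(M/Q) = 0.0186214 × (10247/125.628) = 1.519.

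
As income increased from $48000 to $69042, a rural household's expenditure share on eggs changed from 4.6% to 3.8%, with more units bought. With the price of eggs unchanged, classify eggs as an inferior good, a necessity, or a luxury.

Quantity rises but the budget share falls as income rises, so 0 < η < 1.

necessity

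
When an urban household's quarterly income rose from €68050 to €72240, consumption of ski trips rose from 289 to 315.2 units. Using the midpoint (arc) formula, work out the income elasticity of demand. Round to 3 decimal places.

ΔQ = 315.2 − 289 = 26.2; midpoint Q̄ = (289 + 315.2)/2 = 302.1.
ΔI = 72240 − 68050 = 4190; midpoint Ī = (68050 + 72240)/2 = 70145.
η = (ΔQ/Q̄) ÷ (ΔI/Ī) = (26.2/302.1) ÷ (4190/70145) = 1.452.

1.452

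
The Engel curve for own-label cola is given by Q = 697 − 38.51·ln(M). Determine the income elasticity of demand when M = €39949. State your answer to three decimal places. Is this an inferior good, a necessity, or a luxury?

-0.133 (inferior good)

At M = 39949: Q = 288.973.
dQ/dM = -38.51/M = -0.000963979 at this income.
η = (dQ/dM)·(M/Q) = -0.000963979 × (39949/288.973) = -0.133.
Since η < 0, the good is an inferior good.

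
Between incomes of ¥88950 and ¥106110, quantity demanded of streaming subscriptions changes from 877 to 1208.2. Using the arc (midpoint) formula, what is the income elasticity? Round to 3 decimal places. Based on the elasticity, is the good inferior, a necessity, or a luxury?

1.805 (luxury)

ΔQ = 1208.2 − 877 = 331.2; midpoint Q̄ = (877 + 1208.2)/2 = 1042.6.
ΔI = 106110 − 88950 = 17160; midpoint Ī = (88950 + 106110)/2 = 97530.
η = (ΔQ/Q̄) ÷ (ΔI/Ī) = (331.2/1042.6) ÷ (17160/97530) = 1.805.
η > 1 ⇒ luxury.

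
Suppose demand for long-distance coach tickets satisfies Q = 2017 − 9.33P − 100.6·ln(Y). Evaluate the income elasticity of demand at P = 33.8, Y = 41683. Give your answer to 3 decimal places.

-0.159

At P = 33.8, Y = 41683: Q = 631.478.
Holding P constant, ∂Q/∂Y = -100.6/Y = -0.00241345.
η_Y = (∂Q/∂Y)·(Y/Q) = -0.00241345 × (41683/631.478) = -0.159.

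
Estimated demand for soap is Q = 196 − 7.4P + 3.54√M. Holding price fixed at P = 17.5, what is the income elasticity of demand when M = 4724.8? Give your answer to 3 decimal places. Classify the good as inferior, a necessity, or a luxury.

At P = 17.5, M = 4724.8: Q = 309.830.
Holding P constant, ∂Q/∂M = 3.54/(2√M) = 0.0257503.
η_M = (∂Q/∂M)·(M/Q) = 0.0257503 × (4724.8/309.830) = 0.393.
Since 0 < η < 1, this is a necessity.

0.393 (necessity)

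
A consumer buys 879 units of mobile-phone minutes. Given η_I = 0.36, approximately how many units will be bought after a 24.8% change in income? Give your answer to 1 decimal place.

957.5

%ΔQ ≈ η × %ΔI = 0.36 × 24.8% = 8.928%.
New Q ≈ 879 × (1 + 0.08928) = 957.5.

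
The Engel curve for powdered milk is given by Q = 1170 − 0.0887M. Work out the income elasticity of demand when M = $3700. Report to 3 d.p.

At M = 3700: Q = 841.810.
dQ/dM = −0.0887.
η = (dQ/dM)·(M/Q) = -0.0887 × (3700/841.810) = -0.390.

-0.390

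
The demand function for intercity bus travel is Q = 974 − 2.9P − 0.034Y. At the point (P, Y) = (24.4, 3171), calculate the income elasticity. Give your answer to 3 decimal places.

-0.136

At P = 24.4, Y = 3171: Q = 795.426.
Holding P constant, ∂Q/∂Y = −0.034.
η_Y = (∂Q/∂Y)·(Y/Q) = -0.034 × (3171/795.426) = -0.136.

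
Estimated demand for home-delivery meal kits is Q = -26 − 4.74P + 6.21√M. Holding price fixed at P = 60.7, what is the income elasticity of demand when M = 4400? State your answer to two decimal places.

2.10

At P = 60.7, M = 4400: Q = 98.207.
Holding P constant, ∂Q/∂M = 6.21/(2√M) = 0.0468096.
η_M = (∂Q/∂M)·(M/Q) = 0.0468096 × (4400/98.207) = 2.10.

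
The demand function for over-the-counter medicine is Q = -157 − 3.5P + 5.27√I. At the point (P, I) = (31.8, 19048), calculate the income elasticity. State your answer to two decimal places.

0.79

At P = 31.8, I = 19048: Q = 459.036.
Holding P constant, ∂Q/∂I = 5.27/(2√I) = 0.0190922.
η_I = (∂Q/∂I)·(I/Q) = 0.0190922 × (19048/459.036) = 0.79.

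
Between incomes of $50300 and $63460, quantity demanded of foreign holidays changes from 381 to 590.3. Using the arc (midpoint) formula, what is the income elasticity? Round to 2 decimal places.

1.86

ΔQ = 590.3 − 381 = 209.3; midpoint Q̄ = (381 + 590.3)/2 = 485.65.
ΔI = 63460 − 50300 = 13160; midpoint Ī = (50300 + 63460)/2 = 56880.
η = (ΔQ/Q̄) ÷ (ΔI/Ī) = (209.3/485.65) ÷ (13160/56880) = 1.86.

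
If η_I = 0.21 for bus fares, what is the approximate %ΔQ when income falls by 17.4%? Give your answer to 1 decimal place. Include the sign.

%ΔQ ≈ η × %ΔI = 0.21 × (-17.4%) = -3.7%.

-3.7%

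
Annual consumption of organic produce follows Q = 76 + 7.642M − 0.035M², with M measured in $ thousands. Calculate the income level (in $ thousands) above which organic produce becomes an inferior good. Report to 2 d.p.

dQ/dM = 7.642 − 0.07M.
The good is inferior where dQ/dM < 0. Setting dQ/dM = 0 gives M = 7.642 / 0.07 = 109.17.

109.17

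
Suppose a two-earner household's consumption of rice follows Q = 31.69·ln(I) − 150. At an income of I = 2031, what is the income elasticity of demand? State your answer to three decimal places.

0.347

At I = 2031: Q = 91.360.
dQ/dI = 31.69/I = 0.0156032 at this income.
η = (dQ/dI)·(I/Q) = 0.0156032 × (2031/91.360) = 0.347.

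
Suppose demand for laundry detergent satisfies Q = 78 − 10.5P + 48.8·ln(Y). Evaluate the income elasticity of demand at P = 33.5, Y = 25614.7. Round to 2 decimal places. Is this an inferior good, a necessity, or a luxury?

0.22 (necessity)

At P = 33.5, Y = 25614.7: Q = 221.615.
Holding P constant, ∂Q/∂Y = 48.8/Y = 0.00190516.
η_Y = (∂Q/∂Y)·(Y/Q) = 0.00190516 × (25614.7/221.615) = 0.22.
Since 0 < η < 1, this is a necessity.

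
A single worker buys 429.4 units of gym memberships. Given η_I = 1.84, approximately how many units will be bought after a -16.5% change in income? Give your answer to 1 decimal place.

299.0

%ΔQ ≈ η × %ΔI = 1.84 × (-16.5%) = -30.36%.
New Q ≈ 429.4 × (1 − 0.3036) = 299.0.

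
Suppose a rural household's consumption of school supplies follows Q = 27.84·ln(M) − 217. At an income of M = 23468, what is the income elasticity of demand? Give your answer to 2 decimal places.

0.44

At M = 23468: Q = 63.165.
dQ/dM = 27.84/M = 0.0011863 at this income.
η = (dQ/dM)·(M/Q) = 0.0011863 × (23468/63.165) = 0.44.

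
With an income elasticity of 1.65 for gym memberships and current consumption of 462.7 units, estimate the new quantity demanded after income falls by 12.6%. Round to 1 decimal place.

366.5

%ΔQ ≈ η × %ΔI = 1.65 × (-12.6%) = -20.79%.
New Q ≈ 462.7 × (1 − 0.2079) = 366.5.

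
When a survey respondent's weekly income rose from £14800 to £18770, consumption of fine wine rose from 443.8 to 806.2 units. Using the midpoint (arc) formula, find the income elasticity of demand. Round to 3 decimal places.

2.452

ΔQ = 806.2 − 443.8 = 362.4; midpoint Q̄ = (443.8 + 806.2)/2 = 625.
ΔI = 18770 − 14800 = 3970; midpoint Ī = (14800 + 18770)/2 = 16785.
η = (ΔQ/Q̄) ÷ (ΔI/Ī) = (362.4/625) ÷ (3970/16785) = 2.452.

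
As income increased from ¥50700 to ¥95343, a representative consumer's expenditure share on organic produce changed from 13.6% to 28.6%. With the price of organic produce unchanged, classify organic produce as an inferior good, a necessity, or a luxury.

The budget share rises as income rises, so η > 1.

luxury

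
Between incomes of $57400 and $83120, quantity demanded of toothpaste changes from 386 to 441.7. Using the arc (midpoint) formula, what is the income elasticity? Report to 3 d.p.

0.368

ΔQ = 441.7 − 386 = 55.7; midpoint Q̄ = (386 + 441.7)/2 = 413.85.
ΔI = 83120 − 57400 = 25720; midpoint Ī = (57400 + 83120)/2 = 70260.
η = (ΔQ/Q̄) ÷ (ΔI/Ī) = (55.7/413.85) ÷ (25720/70260) = 0.368.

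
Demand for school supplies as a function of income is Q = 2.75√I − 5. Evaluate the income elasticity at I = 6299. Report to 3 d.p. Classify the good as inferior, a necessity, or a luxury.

0.512 (necessity)

At I = 6299: Q = 213.257.
dQ/dI = 2.75/(2√I) = 0.0173247 at this income.
η = (dQ/dI)·(I/Q) = 0.0173247 × (6299/213.257) = 0.512.
Since 0 < η < 1, the good is a necessity.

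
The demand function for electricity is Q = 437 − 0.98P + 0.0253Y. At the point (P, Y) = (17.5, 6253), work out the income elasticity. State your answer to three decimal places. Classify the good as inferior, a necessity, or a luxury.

0.274 (necessity)

At P = 17.5, Y = 6253: Q = 578.051.
Holding P constant, ∂Q/∂Y = 0.0253.
η_Y = (∂Q/∂Y)·(Y/Q) = 0.0253 × (6253/578.051) = 0.274.
Since 0 < η < 1, this is a necessity.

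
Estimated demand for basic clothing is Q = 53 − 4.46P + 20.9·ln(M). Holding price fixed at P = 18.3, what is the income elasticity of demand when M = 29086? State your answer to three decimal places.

At P = 18.3, M = 29086: Q = 186.192.
Holding P constant, ∂Q/∂M = 20.9/M = 0.000718559.
η_M = (∂Q/∂M)·(M/Q) = 0.000718559 × (29086/186.192) = 0.112.

0.112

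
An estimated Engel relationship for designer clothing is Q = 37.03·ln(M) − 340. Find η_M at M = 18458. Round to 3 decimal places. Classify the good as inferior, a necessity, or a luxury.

At M = 18458: Q = 23.755.
dQ/dM = 37.03/M = 0.00200618 at this income.
η = (dQ/dM)·(M/Q) = 0.00200618 × (18458/23.755) = 1.559.
Since η > 1, the good is a luxury.

1.559 (luxury)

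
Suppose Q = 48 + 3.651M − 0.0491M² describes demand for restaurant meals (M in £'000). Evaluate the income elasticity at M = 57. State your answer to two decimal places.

At M = 57: Q = 96.5811.
dQ/dM = 3.651 − 0.0982M = -1.94640.
η = (dQ/dM)·(M/Q) = -1.94640 × (57/96.5811) = -1.15.

-1.15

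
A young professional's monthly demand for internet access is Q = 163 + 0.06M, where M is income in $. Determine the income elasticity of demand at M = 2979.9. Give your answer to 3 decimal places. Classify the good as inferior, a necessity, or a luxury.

At M = 2979.9: Q = 341.794.
dQ/dM = 0.06.
η = (dQ/dM)·(M/Q) = 0.06 × (2979.9/341.794) = 0.523.
Since 0 < η < 1, the good is a necessity.

0.523 (necessity)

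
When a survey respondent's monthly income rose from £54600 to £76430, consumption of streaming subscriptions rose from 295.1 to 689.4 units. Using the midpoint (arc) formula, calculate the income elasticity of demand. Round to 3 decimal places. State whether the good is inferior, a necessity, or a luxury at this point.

2.404 (luxury)

ΔQ = 689.4 − 295.1 = 394.3; midpoint Q̄ = (295.1 + 689.4)/2 = 492.25.
ΔI = 76430 − 54600 = 21830; midpoint Ī = (54600 + 76430)/2 = 65515.
η = (ΔQ/Q̄) ÷ (ΔI/Ī) = (394.3/492.25) ÷ (21830/65515) = 2.404.
η > 1 ⇒ luxury.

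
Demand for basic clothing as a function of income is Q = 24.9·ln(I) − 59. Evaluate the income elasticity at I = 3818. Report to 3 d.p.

At I = 3818: Q = 146.362.
dQ/dI = 24.9/I = 0.00652174 at this income.
η = (dQ/dI)·(I/Q) = 0.00652174 × (3818/146.362) = 0.170.

0.170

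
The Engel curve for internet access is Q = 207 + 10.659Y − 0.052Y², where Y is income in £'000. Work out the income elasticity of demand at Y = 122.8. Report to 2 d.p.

-0.35

At Y = 122.8: Q = 731.7735.
dQ/dY = 10.659 − 0.104Y = -2.11220.
η = (dQ/dY)·(Y/Q) = -2.11220 × (122.8/731.7735) = -0.35.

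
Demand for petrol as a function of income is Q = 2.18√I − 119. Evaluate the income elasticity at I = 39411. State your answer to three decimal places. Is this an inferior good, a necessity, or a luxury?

At I = 39411: Q = 313.778.
dQ/dI = 2.18/(2√I) = 0.00549057 at this income.
η = (dQ/dI)·(I/Q) = 0.00549057 × (39411/313.778) = 0.690.
Since 0 < η < 1, the good is a necessity.

0.690 (necessity)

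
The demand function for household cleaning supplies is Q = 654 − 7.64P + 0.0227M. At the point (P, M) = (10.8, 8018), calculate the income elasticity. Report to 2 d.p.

At P = 10.8, M = 8018: Q = 753.497.
Holding P constant, ∂Q/∂M = 0.0227.
η_M = (∂Q/∂M)·(M/Q) = 0.0227 × (8018/753.497) = 0.24.

0.24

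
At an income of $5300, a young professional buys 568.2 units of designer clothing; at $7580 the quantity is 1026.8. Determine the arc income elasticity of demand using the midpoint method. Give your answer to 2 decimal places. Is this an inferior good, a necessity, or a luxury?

1.62 (luxury)

ΔQ = 1026.8 − 568.2 = 458.6; midpoint Q̄ = (568.2 + 1026.8)/2 = 797.5.
ΔI = 7580 − 5300 = 2280; midpoint Ī = (5300 + 7580)/2 = 6440.
η = (ΔQ/Q̄) ÷ (ΔI/Ī) = (458.6/797.5) ÷ (2280/6440) = 1.62.
η > 1 ⇒ luxury.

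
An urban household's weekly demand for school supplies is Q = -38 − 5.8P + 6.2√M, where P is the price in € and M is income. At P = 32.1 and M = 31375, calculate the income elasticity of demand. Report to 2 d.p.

At P = 32.1, M = 31375: Q = 874.025.
Holding P constant, ∂Q/∂M = 6.2/(2√M) = 0.0175013.
η_M = (∂Q/∂M)·(M/Q) = 0.0175013 × (31375/874.025) = 0.63.

0.63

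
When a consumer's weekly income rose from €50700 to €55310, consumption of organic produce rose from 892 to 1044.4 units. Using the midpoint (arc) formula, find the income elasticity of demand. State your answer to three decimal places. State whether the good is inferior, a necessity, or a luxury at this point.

1.810 (luxury)

ΔQ = 1044.4 − 892 = 152.4; midpoint Q̄ = (892 + 1044.4)/2 = 968.2.
ΔI = 55310 − 50700 = 4610; midpoint Ī = (50700 + 55310)/2 = 53005.
η = (ΔQ/Q̄) ÷ (ΔI/Ī) = (152.4/968.2) ÷ (4610/53005) = 1.810.
η > 1 ⇒ luxury.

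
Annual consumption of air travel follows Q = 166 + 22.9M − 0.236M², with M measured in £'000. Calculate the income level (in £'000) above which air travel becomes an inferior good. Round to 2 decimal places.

dQ/dM = 22.9 − 0.472M.
The good is inferior where dQ/dM < 0. Setting dQ/dM = 0 gives M = 22.9 / 0.472 = 48.52.

48.52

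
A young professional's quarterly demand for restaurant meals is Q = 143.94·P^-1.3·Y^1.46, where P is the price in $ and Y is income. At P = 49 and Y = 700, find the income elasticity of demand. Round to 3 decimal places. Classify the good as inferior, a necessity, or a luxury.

1.460 (luxury)

For a multiplicative demand Q = A·P^α·Y^β, the income elasticity is β everywhere.
Here β = 1.46, so η = 1.460.
Since η > 1, this is a luxury.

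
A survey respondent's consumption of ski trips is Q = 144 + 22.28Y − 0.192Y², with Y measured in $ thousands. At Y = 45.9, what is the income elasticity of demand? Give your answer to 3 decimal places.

At Y = 45.9: Q = 762.1445.
dQ/dY = 22.28 − 0.384Y = 4.65440.
η = (dQ/dY)·(Y/Q) = 4.65440 × (45.9/762.1445) = 0.280.

0.280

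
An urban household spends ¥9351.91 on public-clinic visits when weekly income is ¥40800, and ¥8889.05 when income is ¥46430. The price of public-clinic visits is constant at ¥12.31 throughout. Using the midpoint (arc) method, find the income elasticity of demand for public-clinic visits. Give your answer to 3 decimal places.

-0.393

With a constant price, Q₁ = 9351.91/12.31 = 759.700 and Q₂ = 8889.05/12.31 = 722.100 (equivalently, work directly with expenditure since P cancels).
Midpoint %ΔQ = (8889.05 − 9351.91)/9120.48 = -0.05075; midpoint %ΔI = (46430 − 40800)/43615 = 0.12908.
η = -0.05075 / 0.12908 = -0.393.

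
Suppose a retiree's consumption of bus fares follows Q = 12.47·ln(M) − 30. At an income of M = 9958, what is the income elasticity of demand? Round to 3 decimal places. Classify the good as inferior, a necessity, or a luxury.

0.147 (necessity)

At M = 9958: Q = 84.800.
dQ/dM = 12.47/M = 0.00125226 at this income.
η = (dQ/dM)·(M/Q) = 0.00125226 × (9958/84.800) = 0.147.
Since 0 < η < 1, the good is a necessity.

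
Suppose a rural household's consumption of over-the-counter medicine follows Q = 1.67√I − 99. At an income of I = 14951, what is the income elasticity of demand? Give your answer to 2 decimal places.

0.97

At I = 14951: Q = 105.198.
dQ/dI = 1.67/(2√I) = 0.00682891 at this income.
η = (dQ/dI)·(I/Q) = 0.00682891 × (14951/105.198) = 0.97.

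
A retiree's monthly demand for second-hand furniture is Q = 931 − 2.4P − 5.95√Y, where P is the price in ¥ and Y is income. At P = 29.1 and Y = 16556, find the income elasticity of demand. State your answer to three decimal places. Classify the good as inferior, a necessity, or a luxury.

At P = 29.1, Y = 16556: Q = 95.573.
Holding P constant, ∂Q/∂Y = -5.95/(2√Y) = -0.0231211.
η_Y = (∂Q/∂Y)·(Y/Q) = -0.0231211 × (16556/95.573) = -4.005.
Since η < 0, this is an inferior good.

-4.005 (inferior good)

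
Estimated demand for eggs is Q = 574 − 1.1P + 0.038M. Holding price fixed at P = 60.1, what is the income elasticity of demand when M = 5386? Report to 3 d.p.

0.287

At P = 60.1, M = 5386: Q = 712.558.
Holding P constant, ∂Q/∂M = 0.038.
η_M = (∂Q/∂M)·(M/Q) = 0.038 × (5386/712.558) = 0.287.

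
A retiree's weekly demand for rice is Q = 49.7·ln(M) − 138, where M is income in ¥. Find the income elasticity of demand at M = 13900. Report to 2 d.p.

At M = 13900: Q = 336.120.
dQ/dM = 49.7/M = 0.00357554 at this income.
η = (dQ/dM)·(M/Q) = 0.00357554 × (13900/336.120) = 0.15.

0.15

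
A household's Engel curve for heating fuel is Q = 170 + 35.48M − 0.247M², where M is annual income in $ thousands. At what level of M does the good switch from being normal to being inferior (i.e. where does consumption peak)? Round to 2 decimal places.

71.82

dQ/dM = 35.48 − 0.494M.
The good is inferior where dQ/dM < 0. Setting dQ/dM = 0 gives M = 35.48 / 0.494 = 71.82.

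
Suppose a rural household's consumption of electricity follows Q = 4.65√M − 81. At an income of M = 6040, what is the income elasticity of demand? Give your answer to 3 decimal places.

At M = 6040: Q = 280.386.
dQ/dM = 4.65/(2√M) = 0.0299161 at this income.
η = (dQ/dM)·(M/Q) = 0.0299161 × (6040/280.386) = 0.644.

0.644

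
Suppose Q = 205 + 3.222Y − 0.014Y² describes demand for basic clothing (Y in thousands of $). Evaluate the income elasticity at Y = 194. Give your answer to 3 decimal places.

-1.414

At Y = 194: Q = 303.1640.
dQ/dY = 3.222 − 0.028Y = -2.21000.
η = (dQ/dY)·(Y/Q) = -2.21000 × (194/303.1640) = -1.414.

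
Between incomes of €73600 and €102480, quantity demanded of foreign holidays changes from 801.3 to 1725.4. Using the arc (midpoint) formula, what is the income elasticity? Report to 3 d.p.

2.230

ΔQ = 1725.4 − 801.3 = 924.1; midpoint Q̄ = (801.3 + 1725.4)/2 = 1263.35.
ΔI = 102480 − 73600 = 28880; midpoint Ī = (73600 + 102480)/2 = 88040.
η = (ΔQ/Q̄) ÷ (ΔI/Ī) = (924.1/1263.35) ÷ (28880/88040) = 2.230.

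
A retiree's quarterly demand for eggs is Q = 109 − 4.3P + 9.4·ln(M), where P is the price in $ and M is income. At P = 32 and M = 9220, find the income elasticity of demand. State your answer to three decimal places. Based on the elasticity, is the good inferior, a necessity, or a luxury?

0.164 (necessity)

At P = 32, M = 9220: Q = 57.214.
Holding P constant, ∂Q/∂M = 9.4/M = 0.00101952.
η_M = (∂Q/∂M)·(M/Q) = 0.00101952 × (9220/57.214) = 0.164.
Since 0 < η < 1, this is a necessity.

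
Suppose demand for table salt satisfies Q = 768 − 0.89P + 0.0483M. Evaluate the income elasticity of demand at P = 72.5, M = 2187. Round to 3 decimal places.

At P = 72.5, M = 2187: Q = 809.107.
Holding P constant, ∂Q/∂M = 0.0483.
η_M = (∂Q/∂M)·(M/Q) = 0.0483 × (2187/809.107) = 0.131.

0.131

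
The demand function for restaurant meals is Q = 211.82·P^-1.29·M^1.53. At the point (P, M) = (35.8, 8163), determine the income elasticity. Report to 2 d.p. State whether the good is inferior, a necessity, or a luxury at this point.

1.53 (luxury)

For a multiplicative demand Q = A·P^α·M^β, the income elasticity is β everywhere.
Here β = 1.53, so η = 1.53.
Since η > 1, this is a luxury.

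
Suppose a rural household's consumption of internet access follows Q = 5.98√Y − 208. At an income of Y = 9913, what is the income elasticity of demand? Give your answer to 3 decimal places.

0.768

At Y = 9913: Q = 387.393.
dQ/dY = 5.98/(2√Y) = 0.0300309 at this income.
η = (dQ/dY)·(Y/Q) = 0.0300309 × (9913/387.393) = 0.768.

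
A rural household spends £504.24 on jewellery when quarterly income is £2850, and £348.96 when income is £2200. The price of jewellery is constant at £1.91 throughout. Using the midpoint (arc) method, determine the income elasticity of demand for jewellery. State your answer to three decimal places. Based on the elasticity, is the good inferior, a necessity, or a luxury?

With a constant price, Q₁ = 504.24/1.91 = 264.000 and Q₂ = 348.96/1.91 = 182.702 (equivalently, work directly with expenditure since P cancels).
Midpoint %ΔQ = (348.96 − 504.24)/426.60 = -0.36399; midpoint %ΔI = (2200 − 2850)/2525 = -0.25743.
η = -0.36399 / -0.25743 = 1.414.
η > 1 ⇒ luxury.

1.414 (luxury)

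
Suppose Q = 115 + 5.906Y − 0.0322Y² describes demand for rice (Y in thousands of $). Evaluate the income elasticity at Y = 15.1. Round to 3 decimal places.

0.378

At Y = 15.1: Q = 196.8387.
dQ/dY = 5.906 − 0.0644Y = 4.93356.
η = (dQ/dY)·(Y/Q) = 4.93356 × (15.1/196.8387) = 0.378.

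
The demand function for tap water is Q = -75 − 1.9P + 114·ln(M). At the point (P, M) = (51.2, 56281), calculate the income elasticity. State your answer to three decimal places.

0.106

At P = 51.2, M = 56281: Q = 1074.665.
Holding P constant, ∂Q/∂M = 114/M = 0.00202555.
η_M = (∂Q/∂M)·(M/Q) = 0.00202555 × (56281/1074.665) = 0.106.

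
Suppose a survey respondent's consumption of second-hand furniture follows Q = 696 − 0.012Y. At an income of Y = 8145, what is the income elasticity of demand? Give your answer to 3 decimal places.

At Y = 8145: Q = 598.260.
dQ/dY = −0.012.
η = (dQ/dY)·(Y/Q) = -0.012 × (8145/598.260) = -0.163.

-0.163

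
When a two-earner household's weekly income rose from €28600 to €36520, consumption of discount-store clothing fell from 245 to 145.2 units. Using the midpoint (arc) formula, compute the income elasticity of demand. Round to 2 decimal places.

ΔQ = 145.2 − 245 = -99.8; midpoint Q̄ = (245 + 145.2)/2 = 195.1.
ΔI = 36520 − 28600 = 7920; midpoint Ī = (28600 + 36520)/2 = 32560.
η = (ΔQ/Q̄) ÷ (ΔI/Ī) = (-99.8/195.1) ÷ (7920/32560) = -2.10.

-2.10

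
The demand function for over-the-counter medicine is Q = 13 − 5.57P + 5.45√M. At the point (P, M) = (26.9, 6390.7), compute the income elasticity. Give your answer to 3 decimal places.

0.729

At P = 26.9, M = 6390.7: Q = 298.850.
Holding P constant, ∂Q/∂M = 5.45/(2√M) = 0.0340873.
η_M = (∂Q/∂M)·(M/Q) = 0.0340873 × (6390.7/298.850) = 0.729.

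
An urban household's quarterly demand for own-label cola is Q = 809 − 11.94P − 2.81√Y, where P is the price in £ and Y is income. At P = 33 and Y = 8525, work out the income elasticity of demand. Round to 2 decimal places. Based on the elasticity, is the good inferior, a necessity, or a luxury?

-0.83 (inferior good)

At P = 33, Y = 8525: Q = 155.530.
Holding P constant, ∂Q/∂Y = -2.81/(2√Y) = -0.015217.
η_Y = (∂Q/∂Y)·(Y/Q) = -0.015217 × (8525/155.530) = -0.83.
Since η < 0, this is an inferior good.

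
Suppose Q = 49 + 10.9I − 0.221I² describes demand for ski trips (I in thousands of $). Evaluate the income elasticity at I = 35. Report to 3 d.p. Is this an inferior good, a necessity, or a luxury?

-1.001 (inferior good)

At I = 35: Q = 159.7750.
dQ/dI = 10.9 − 0.442I = -4.57000.
η = (dQ/dI)·(I/Q) = -4.57000 × (35/159.7750) = -1.001.
η < 0 ⇒ inferior good.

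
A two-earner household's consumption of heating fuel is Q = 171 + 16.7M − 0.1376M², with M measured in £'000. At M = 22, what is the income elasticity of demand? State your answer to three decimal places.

0.496

At M = 22: Q = 471.8016.
dQ/dM = 16.7 − 0.2752M = 10.64560.
η = (dQ/dM)·(M/Q) = 10.64560 × (22/471.8016) = 0.496.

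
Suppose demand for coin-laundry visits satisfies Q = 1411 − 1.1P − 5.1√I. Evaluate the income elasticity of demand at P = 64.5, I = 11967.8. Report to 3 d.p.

-0.357

At P = 64.5, I = 11967.8: Q = 782.123.
Holding P constant, ∂Q/∂I = -5.1/(2√I) = -0.0233095.
η_I = (∂Q/∂I)·(I/Q) = -0.0233095 × (11967.8/782.123) = -0.357.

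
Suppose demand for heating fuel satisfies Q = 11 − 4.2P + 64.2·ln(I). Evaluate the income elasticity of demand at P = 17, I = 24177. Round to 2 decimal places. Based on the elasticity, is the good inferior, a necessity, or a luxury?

At P = 17, I = 24177: Q = 587.581.
Holding P constant, ∂Q/∂I = 64.2/I = 0.00265542.
η_I = (∂Q/∂I)·(I/Q) = 0.00265542 × (24177/587.581) = 0.11.
Since 0 < η < 1, this is a necessity.

0.11 (necessity)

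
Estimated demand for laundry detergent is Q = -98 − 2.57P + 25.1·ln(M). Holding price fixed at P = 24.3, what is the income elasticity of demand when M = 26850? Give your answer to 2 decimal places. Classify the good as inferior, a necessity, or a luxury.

0.26 (necessity)

At P = 24.3, M = 26850: Q = 95.519.
Holding P constant, ∂Q/∂M = 25.1/M = 0.000934823.
η_M = (∂Q/∂M)·(M/Q) = 0.000934823 × (26850/95.519) = 0.26.
Since 0 < η < 1, this is a necessity.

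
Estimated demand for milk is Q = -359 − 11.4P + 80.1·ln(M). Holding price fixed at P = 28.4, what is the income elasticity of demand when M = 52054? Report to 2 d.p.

At P = 28.4, M = 52054: Q = 187.129.
Holding P constant, ∂Q/∂M = 80.1/M = 0.00153879.
η_M = (∂Q/∂M)·(M/Q) = 0.00153879 × (52054/187.129) = 0.43.

0.43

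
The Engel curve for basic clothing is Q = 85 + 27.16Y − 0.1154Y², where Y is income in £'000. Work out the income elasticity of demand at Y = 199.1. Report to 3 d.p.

-4.076

At Y = 199.1: Q = 918.0065.
dQ/dY = 27.16 − 0.2308Y = -18.79228.
η = (dQ/dY)·(Y/Q) = -18.79228 × (199.1/918.0065) = -4.076.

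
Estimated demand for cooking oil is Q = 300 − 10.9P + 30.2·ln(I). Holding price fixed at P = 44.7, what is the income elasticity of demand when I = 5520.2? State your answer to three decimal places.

At P = 44.7, I = 5520.2: Q = 72.978.
Holding P constant, ∂Q/∂I = 30.2/I = 0.00547082.
η_I = (∂Q/∂I)·(I/Q) = 0.00547082 × (5520.2/72.978) = 0.414.

0.414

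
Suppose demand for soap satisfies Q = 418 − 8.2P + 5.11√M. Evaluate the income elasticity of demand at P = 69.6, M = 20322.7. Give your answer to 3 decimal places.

At P = 69.6, M = 20322.7: Q = 575.750.
Holding P constant, ∂Q/∂M = 5.11/(2√M) = 0.0179226.
η_M = (∂Q/∂M)·(M/Q) = 0.0179226 × (20322.7/575.750) = 0.633.

0.633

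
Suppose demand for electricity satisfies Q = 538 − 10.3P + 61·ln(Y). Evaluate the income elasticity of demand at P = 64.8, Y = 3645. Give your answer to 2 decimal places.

At P = 64.8, Y = 3645: Q = 370.828.
Holding P constant, ∂Q/∂Y = 61/Y = 0.0167353.
η_Y = (∂Q/∂Y)·(Y/Q) = 0.0167353 × (3645/370.828) = 0.16.

0.16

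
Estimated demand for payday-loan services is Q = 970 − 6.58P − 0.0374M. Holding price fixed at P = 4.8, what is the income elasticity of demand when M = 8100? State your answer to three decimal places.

-0.477

At P = 4.8, M = 8100: Q = 635.476.
Holding P constant, ∂Q/∂M = −0.0374.
η_M = (∂Q/∂M)·(M/Q) = -0.0374 × (8100/635.476) = -0.477.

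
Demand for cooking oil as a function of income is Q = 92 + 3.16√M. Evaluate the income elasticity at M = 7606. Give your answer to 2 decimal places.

0.37

At M = 7606: Q = 367.591.
dQ/dM = 3.16/(2√M) = 0.0181167 at this income.
η = (dQ/dM)·(M/Q) = 0.0181167 × (7606/367.591) = 0.37.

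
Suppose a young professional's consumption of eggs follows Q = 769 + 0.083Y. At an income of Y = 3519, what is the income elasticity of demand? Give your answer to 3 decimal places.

0.275

At Y = 3519: Q = 1061.077.
dQ/dY = 0.083.
η = (dQ/dY)·(Y/Q) = 0.083 × (3519/1061.077) = 0.275.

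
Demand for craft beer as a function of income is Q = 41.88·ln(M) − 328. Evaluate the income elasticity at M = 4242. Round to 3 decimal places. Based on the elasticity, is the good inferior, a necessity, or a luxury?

1.920 (luxury)

At M = 4242: Q = 21.815.
dQ/dM = 41.88/M = 0.0098727 at this income.
η = (dQ/dM)·(M/Q) = 0.0098727 × (4242/21.815) = 1.920.
Since η > 1, the good is a luxury.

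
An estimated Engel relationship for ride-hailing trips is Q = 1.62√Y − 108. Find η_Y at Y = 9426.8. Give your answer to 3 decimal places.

1.596

At Y = 9426.8: Q = 49.289.
dQ/dY = 1.62/(2√Y) = 0.00834263 at this income.
η = (dQ/dY)·(Y/Q) = 0.00834263 × (9426.8/49.289) = 1.596.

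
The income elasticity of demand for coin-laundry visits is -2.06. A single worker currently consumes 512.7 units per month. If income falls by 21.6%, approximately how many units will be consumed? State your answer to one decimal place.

%ΔQ ≈ η × %ΔI = -2.06 × (-21.6%) = 44.496%.
New Q ≈ 512.7 × (1 + 0.44496) = 740.8.

740.8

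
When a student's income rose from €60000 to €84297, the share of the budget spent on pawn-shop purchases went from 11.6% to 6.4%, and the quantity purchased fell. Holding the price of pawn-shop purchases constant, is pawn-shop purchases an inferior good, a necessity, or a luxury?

Quantity demanded falls as income rises, so η < 0.

inferior good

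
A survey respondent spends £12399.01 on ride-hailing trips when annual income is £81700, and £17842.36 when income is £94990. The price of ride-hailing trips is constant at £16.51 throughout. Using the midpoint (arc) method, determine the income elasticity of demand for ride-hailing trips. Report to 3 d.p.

2.393

With a constant price, Q₁ = 12399.01/16.51 = 751.000 and Q₂ = 17842.36/16.51 = 1080.700 (equivalently, work directly with expenditure since P cancels).
Midpoint %ΔQ = (17842.36 − 12399.01)/15120.69 = 0.35999; midpoint %ΔI = (94990 − 81700)/88345 = 0.15043.
η = 0.35999 / 0.15043 = 2.393.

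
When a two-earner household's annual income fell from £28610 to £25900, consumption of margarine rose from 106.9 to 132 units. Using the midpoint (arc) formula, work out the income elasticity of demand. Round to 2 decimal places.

-2.11

ΔQ = 132 − 106.9 = 25.1; midpoint Q̄ = (106.9 + 132)/2 = 119.45.
ΔI = 25900 − 28610 = -2710; midpoint Ī = (28610 + 25900)/2 = 27255.
η = (ΔQ/Q̄) ÷ (ΔI/Ī) = (25.1/119.45) ÷ (-2710/27255) = -2.11.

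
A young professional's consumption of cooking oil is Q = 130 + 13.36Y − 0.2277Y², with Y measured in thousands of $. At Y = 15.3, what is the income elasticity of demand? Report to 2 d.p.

0.35

At Y = 15.3: Q = 281.1057.
dQ/dY = 13.36 − 0.4554Y = 6.39238.
η = (dQ/dY)·(Y/Q) = 6.39238 × (15.3/281.1057) = 0.35.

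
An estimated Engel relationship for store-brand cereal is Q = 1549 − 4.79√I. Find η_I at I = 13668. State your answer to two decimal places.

At I = 13668: Q = 989.000.
dQ/dI = -4.79/(2√I) = -0.0204858 at this income.
η = (dQ/dI)·(I/Q) = -0.0204858 × (13668/989.000) = -0.28.

-0.28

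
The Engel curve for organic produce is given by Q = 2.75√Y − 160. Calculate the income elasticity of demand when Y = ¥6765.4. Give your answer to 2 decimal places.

1.71

At Y = 6765.4: Q = 66.193.
dQ/dY = 2.75/(2√Y) = 0.0167169 at this income.
η = (dQ/dY)·(Y/Q) = 0.0167169 × (6765.4/66.193) = 1.71.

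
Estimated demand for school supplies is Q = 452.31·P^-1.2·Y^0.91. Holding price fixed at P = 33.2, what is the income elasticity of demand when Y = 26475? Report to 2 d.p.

0.91

For a multiplicative demand Q = A·P^α·Y^β, the income elasticity is β everywhere.
Here β = 0.91, so η = 0.91.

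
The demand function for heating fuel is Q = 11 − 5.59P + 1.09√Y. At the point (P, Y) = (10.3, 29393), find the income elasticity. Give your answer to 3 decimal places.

0.666

At P = 10.3, Y = 29393: Q = 140.297.
Holding P constant, ∂Q/∂Y = 1.09/(2√Y) = 0.00317888.
η_Y = (∂Q/∂Y)·(Y/Q) = 0.00317888 × (29393/140.297) = 0.666.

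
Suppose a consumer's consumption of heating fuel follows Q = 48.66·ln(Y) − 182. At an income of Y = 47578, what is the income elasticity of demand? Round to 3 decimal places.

0.142

At Y = 47578: Q = 342.074.
dQ/dY = 48.66/Y = 0.00102274 at this income.
η = (dQ/dY)·(Y/Q) = 0.00102274 × (47578/342.074) = 0.142.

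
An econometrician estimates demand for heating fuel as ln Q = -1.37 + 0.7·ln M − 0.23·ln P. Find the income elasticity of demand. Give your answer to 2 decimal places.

In a log-linear demand, the coefficient on ln M is the income elasticity.
So η = 0.70.

0.70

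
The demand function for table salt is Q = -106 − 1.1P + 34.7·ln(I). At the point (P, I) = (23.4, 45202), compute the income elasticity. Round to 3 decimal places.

0.144

At P = 23.4, I = 45202: Q = 240.206.
Holding P constant, ∂Q/∂I = 34.7/I = 0.000767665.
η_I = (∂Q/∂I)·(I/Q) = 0.000767665 × (45202/240.206) = 0.144.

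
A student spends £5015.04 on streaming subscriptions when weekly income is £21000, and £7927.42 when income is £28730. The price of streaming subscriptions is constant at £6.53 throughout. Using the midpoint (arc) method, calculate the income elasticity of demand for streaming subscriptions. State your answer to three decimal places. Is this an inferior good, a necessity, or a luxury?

1.448 (luxury)

With a constant price, Q₁ = 5015.04/6.53 = 768.000 and Q₂ = 7927.42/6.53 = 1214.000 (equivalently, work directly with expenditure since P cancels).
Midpoint %ΔQ = (7927.42 − 5015.04)/6471.23 = 0.45005; midpoint %ΔI = (28730 − 21000)/24865 = 0.31088.
η = 0.45005 / 0.31088 = 1.448.
η > 1 ⇒ luxury.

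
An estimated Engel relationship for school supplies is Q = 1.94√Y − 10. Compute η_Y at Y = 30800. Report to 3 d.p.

At Y = 30800: Q = 330.469.
dQ/dY = 1.94/(2√Y) = 0.00552709 at this income.
η = (dQ/dY)·(Y/Q) = 0.00552709 × (30800/330.469) = 0.515.

0.515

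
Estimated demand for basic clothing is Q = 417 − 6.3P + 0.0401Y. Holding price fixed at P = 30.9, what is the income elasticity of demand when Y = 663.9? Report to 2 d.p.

At P = 30.9, Y = 663.9: Q = 248.952.
Holding P constant, ∂Q/∂Y = 0.0401.
η_Y = (∂Q/∂Y)·(Y/Q) = 0.0401 × (663.9/248.952) = 0.11.

0.11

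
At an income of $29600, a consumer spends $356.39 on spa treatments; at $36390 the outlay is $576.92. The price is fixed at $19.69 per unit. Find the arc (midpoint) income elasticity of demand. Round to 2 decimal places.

With a constant price, Q₁ = 356.39/19.69 = 18.100 and Q₂ = 576.92/19.69 = 29.300 (equivalently, work directly with expenditure since P cancels).
Midpoint %ΔQ = (576.92 − 356.39)/466.66 = 0.47258; midpoint %ΔI = (36390 − 29600)/32995 = 0.20579.
η = 0.47258 / 0.20579 = 2.30.

2.30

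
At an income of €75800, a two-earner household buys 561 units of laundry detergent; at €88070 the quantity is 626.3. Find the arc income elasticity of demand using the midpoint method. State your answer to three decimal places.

ΔQ = 626.3 − 561 = 65.3; midpoint Q̄ = (561 + 626.3)/2 = 593.65.
ΔI = 88070 − 75800 = 12270; midpoint Ī = (75800 + 88070)/2 = 81935.
η = (ΔQ/Q̄) ÷ (ΔI/Ī) = (65.3/593.65) ÷ (12270/81935) = 0.735.

0.735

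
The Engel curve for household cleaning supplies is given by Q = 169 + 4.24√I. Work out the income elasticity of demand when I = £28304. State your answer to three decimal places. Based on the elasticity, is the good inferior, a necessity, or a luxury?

0.404 (necessity)

At I = 28304: Q = 882.329.
dQ/dI = 4.24/(2√I) = 0.0126012 at this income.
η = (dQ/dI)·(I/Q) = 0.0126012 × (28304/882.329) = 0.404.
Since 0 < η < 1, the good is a necessity.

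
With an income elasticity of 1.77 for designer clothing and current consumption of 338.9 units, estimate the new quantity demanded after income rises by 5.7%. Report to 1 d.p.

373.1

%ΔQ ≈ η × %ΔI = 1.77 × 5.7% = 10.089%.
New Q ≈ 338.9 × (1 + 0.10089) = 373.1.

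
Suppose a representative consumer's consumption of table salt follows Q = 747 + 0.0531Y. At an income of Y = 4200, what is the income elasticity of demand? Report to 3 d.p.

At Y = 4200: Q = 970.020.
dQ/dY = 0.0531.
η = (dQ/dY)·(Y/Q) = 0.0531 × (4200/970.020) = 0.230.

0.230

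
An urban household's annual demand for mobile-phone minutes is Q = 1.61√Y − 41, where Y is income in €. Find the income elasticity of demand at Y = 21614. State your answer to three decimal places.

0.605

At Y = 21614: Q = 195.697.
dQ/dY = 1.61/(2√Y) = 0.00547556 at this income.
η = (dQ/dY)·(Y/Q) = 0.00547556 × (21614/195.697) = 0.605.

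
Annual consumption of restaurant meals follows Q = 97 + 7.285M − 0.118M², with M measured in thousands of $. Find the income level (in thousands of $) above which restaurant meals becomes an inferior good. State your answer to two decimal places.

30.87

dQ/dM = 7.285 − 0.236M.
The good is inferior where dQ/dM < 0. Setting dQ/dM = 0 gives M = 7.285 / 0.236 = 30.87.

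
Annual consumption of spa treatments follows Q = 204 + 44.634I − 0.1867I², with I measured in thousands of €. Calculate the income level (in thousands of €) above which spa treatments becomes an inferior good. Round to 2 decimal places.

119.53

dQ/dI = 44.634 − 0.3734I.
The good is inferior where dQ/dI < 0. Setting dQ/dI = 0 gives I = 44.634 / 0.3734 = 119.53.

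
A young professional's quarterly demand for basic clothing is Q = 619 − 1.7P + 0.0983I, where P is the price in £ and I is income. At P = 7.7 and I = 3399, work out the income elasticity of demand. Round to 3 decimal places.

At P = 7.7, I = 3399: Q = 940.032.
Holding P constant, ∂Q/∂I = 0.0983.
η_I = (∂Q/∂I)·(I/Q) = 0.0983 × (3399/940.032) = 0.355.

0.355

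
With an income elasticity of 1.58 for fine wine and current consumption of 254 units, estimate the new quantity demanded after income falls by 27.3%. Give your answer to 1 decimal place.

%ΔQ ≈ η × %ΔI = 1.58 × (-27.3%) = -43.134%.
New Q ≈ 254 × (1 − 0.43134) = 144.4.

144.4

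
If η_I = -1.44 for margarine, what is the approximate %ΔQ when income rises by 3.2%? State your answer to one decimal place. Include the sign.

-4.6%

%ΔQ ≈ η × %ΔI = -1.44 × 3.2% = -4.6%.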